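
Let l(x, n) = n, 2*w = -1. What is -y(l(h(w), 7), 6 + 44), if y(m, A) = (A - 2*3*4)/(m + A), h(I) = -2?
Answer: -26/57 ≈ -0.45614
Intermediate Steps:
w = -½ (w = (½)*(-1) = -½ ≈ -0.50000)
y(m, A) = (-24 + A)/(A + m) (y(m, A) = (A - 6*4)/(A + m) = (A - 24)/(A + m) = (-24 + A)/(A + m))
-y(l(h(w), 7), 6 + 44) = -(-24 + (6 + 44))/((6 + 44) + 7) = -(-24 + 50)/(50 + 7) = -26/57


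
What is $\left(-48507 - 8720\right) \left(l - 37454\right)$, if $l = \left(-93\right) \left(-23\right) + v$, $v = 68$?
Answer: $2017080069$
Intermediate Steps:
$l = 2207$ ($l = \left(-93\right) \left(-23\right) + 68 = 2139 + 68 = 2207$)
$\left(-48507 - 8720\right) \left(l - 37454\right) = \left(-48507 - 8720\right) \left(2207 - 37454\right) = \left(-57227\right) \left(-35247\right) = 2017080069$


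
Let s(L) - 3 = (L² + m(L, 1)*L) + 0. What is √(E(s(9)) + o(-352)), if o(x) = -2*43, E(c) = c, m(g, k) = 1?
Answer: √7 ≈ 2.6458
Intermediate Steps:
s(L) = 3 + L + L² (s(L) = 3 + ((L² + 1*L) + 0) = 3 + ((L² + L) + 0) = 3 + ((L + L²) + 0) = 3 + (L + L²) = 3 + L + L²)
o(x) = -86
√(E(s(9)) + o(-352)) = √((3 + 9 + 9²) - 86) = √((3 + 9 + 81) - 86) = √(93 - 86) = √7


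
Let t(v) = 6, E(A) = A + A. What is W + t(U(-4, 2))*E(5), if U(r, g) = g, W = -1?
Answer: 59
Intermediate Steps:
E(A) = 2*A
W + t(U(-4, 2))*E(5) = -1 + 6*(2*5) = -1 + 6*10 = -1 + 60 = 59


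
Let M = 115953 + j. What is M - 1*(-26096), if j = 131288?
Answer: 273337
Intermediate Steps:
M = 247241 (M = 115953 + 131288 = 247241)
M - 1*(-26096) = 247241 - 1*(-26096) = 247241 + 26096 = 273337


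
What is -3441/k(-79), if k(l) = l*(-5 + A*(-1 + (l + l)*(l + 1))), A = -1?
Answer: -3441/973912 ≈ -0.0035332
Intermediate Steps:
k(l) = l*(-4 - 2*l*(1 + l)) (k(l) = l*(-5 - (-1 + (l + l)*(l + 1))) = l*(-5 - (-1 + (2*l)*(1 + l))) = l*(-5 - (-1 + 2*l*(1 + l))) = l*(-5 + (1 - 2*l*(1 + l))) = l*(-4 - 2*l*(1 + l)))
-3441/k(-79) = -3441*1/(158*(2 - 79 + (-79)**2)) = -3441*1/(158*(2 - 79 + 6241)) = -3441/((-2*(-79)*6164)) = -3441/973912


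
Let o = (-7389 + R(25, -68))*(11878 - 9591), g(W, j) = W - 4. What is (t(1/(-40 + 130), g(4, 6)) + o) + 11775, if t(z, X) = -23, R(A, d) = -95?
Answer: -17104156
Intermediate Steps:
g(W, j) = -4 + W
o = -17115908 (o = (-7389 - 95)*(11878 - 9591) = -7484*2287 = -17115908)
(t(1/(-40 + 130), g(4, 6)) + o) + 11775 = (-23 - 17115908) + 11775 = -17115931 + 11775 = -17104156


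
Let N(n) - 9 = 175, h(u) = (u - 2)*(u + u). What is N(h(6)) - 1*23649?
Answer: -23465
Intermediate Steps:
h(u) = 2*u*(-2 + u) (h(u) = (-2 + u)*(2*u) = 2*u*(-2 + u))
N(n) = 184 (N(n) = 9 + 175 = 184)
N(h(6)) - 1*23649 = 184 - 1*23649 = 184 - 23649 = -23465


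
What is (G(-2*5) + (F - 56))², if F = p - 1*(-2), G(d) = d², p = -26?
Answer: 400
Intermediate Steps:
F = -24 (F = -26 - 1*(-2) = -26 + 2 = -24)
(G(-2*5) + (F - 56))² = ((-2*5)² + (-24 - 56))² = ((-10)² - 80)² = (100 - 80)² = 20² = 400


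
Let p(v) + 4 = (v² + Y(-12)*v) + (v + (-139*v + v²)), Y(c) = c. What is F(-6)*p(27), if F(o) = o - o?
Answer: 0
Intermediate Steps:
F(o) = 0
p(v) = -4 - 150*v + 2*v² (p(v) = -4 + ((v² - 12*v) + (v + (-139*v + v²))) = -4 + ((v² - 12*v) + (v + (v² - 139*v))) = -4 + ((v² - 12*v) + (v² - 138*v)) = -4 + (-150*v + 2*v²) = -4 - 150*v + 2*v²)
F(-6)*p(27) = 0*(-4 - 150*27 + 2*27²) = 0*(-4 - 4050 + 2*729) = 0*(-4 - 4050 + 1458) = 0*(-2596) = 0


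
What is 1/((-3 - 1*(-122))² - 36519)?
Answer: -1/22358 ≈ -4.4727e-5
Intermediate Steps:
1/((-3 - 1*(-122))² - 36519) = 1/((-3 + 122)² - 36519) = 1/(119² - 36519) = 1/(14161 - 36519) = 1/(-22358) = -1/22358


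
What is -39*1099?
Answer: -42861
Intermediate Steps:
-39*1099 = -1*42861 = -42861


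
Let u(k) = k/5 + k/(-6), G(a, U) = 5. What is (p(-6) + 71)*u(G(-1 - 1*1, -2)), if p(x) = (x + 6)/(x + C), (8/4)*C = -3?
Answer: 71/6 ≈ 11.833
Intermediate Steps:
C = -3/2 (C = (½)*(-3) = -3/2 ≈ -1.5000)
u(k) = k/30 (u(k) = k*(⅕) + k*(-⅙) = k/5 - k/6 = k/30)
p(x) = (6 + x)/(-3/2 + x) (p(x) = (x + 6)/(x - 3/2) = (6 + x)/(-3/2 + x))
(p(-6) + 71)*u(G(-1 - 1*1, -2)) = (2*(6 - 6)/(-3 + 2*(-6)) + 71)*((1/30)*5) = (2*0/(-3 - 12) + 71)*(⅙) = (2*0/(-15) + 71)*(⅙) = (2*(-1/15)*0 + 71)*(⅙) = (0 + 71)*(⅙) = 71*(⅙) = 71/6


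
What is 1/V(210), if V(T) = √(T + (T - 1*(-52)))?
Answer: √118/236 ≈ 0.046029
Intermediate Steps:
V(T) = √(52 + 2*T) (V(T) = √(T + (T + 52)) = √(T + (52 + T)) = √(52 + 2*T))
1/V(210) = 1/(√(52 + 2*210)) = 1/(√(52 + 420)) = 1/(√472) = 1/(2*√118) = √118/236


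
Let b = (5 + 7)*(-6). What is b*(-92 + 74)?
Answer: 1296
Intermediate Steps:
b = -72 (b = 12*(-6) = -72)
b*(-92 + 74) = -72*(-92 + 74) = -72*(-18) = 1296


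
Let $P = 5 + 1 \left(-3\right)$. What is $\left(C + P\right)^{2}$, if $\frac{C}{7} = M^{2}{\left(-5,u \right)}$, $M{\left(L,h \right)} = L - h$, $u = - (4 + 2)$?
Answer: $81$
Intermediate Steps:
$u = -6$ ($u = \left(-1\right) 6 = -6$)
$P = 2$ ($P = 5 - 3 = 2$)
$C = 7$ ($C = 7 \left(-5 - -6\right)^{2} = 7 \left(-5 + 6\right)^{2} = 7 \cdot 1^{2} = 7 \cdot 1 = 7$)
$\left(C + P\right)^{2} = \left(7 + 2\right)^{2} = 9^{2} = 81$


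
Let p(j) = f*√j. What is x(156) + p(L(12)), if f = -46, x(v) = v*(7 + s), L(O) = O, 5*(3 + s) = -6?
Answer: 2184/5 - 92*√3 ≈ 277.45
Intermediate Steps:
s = -21/5 (s = -3 + (⅕)*(-6) = -3 - 6/5 = -21/5 ≈ -4.2000)
x(v) = 14*v/5 (x(v) = v*(7 - 21/5) = v*(14/5) = 14*v/5)
p(j) = -46*√j
x(156) + p(L(12)) = (14/5)*156 - 92*√3 = 2184/5 - 92*√3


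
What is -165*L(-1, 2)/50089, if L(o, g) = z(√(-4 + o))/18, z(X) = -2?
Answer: 55/150267 ≈ 0.00036602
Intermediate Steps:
L(o, g) = -⅑ (L(o, g) = -2/18 = -2*1/18 = -⅑)
-165*L(-1, 2)/50089 = -165*(-⅑)/50089 = (55/3)*(1/50089) = 55/150267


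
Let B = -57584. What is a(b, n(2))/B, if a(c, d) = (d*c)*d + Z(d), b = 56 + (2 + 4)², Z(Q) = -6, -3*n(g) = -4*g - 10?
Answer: -1653/28792 ≈ -0.057412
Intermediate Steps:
n(g) = 10/3 + 4*g/3 (n(g) = -(-4*g - 10)/3 = -(-10 - 4*g)/3 = 10/3 + 4*g/3)
b = 92 (b = 56 + 6² = 56 + 36 = 92)
a(c, d) = -6 + c*d² (a(c, d) = (d*c)*d - 6 = (c*d)*d - 6 = c*d² - 6 = -6 + c*d²)
a(b, n(2))/B = (-6 + 92*(10/3 + (4/3)*2)²)/(-57584) = (-6 + 92*(10/3 + 8/3)²)*(-1/57584) = (-6 + 92*6²)*(-1/57584) = (-6 + 92*36)*(-1/57584) = (-6 + 3312)*(-1/57584) = 3306*(-1/57584) = -1653/28792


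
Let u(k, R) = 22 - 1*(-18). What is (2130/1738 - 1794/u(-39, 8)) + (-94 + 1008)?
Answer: 15127127/17380 ≈ 870.38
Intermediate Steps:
u(k, R) = 40 (u(k, R) = 22 + 18 = 40)
(2130/1738 - 1794/u(-39, 8)) + (-94 + 1008) = (2130/1738 - 1794/40) + (-94 + 1008) = (2130*(1/1738) - 1794*1/40) + 914 = (1065/869 - 897/20) + 914 = -758193/17380 + 914 = 15127127/17380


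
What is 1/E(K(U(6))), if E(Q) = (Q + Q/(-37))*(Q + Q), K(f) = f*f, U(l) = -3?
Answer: 37/5832 ≈ 0.0063443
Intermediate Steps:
K(f) = f²
E(Q) = 72*Q²/37 (E(Q) = (Q + Q*(-1/37))*(2*Q) = (Q - Q/37)*(2*Q) = (36*Q/37)*(2*Q) = 72*Q²/37)
1/E(K(U(6))) = 1/(72*((-3)²)²/37) = 1/((72/37)*9²) = 1/((72/37)*81) = 1/(5832/37) = 37/5832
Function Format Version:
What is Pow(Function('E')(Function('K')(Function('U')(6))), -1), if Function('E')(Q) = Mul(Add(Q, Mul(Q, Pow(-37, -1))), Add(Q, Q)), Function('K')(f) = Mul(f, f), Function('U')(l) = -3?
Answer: Rational(37, 5832) ≈ 0.0063443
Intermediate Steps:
Function('K')(f) = Pow(f, 2)
Function('E')(Q) = Mul(Rational(72, 37), Pow(Q, 2)) (Function('E')(Q) = Mul(Add(Q, Mul(Q, Rational(-1, 37))), Mul(2, Q)) = Mul(Add(Q, Mul(Rational(-1, 37), Q)), Mul(2, Q)) = Mul(Mul(Rational(36, 37), Q), Mul(2, Q)) = Mul(Rational(72, 37), Pow(Q, 2)))
Pow(Function('E')(Function('K')(Function('U')(6))), -1) = Pow(Mul(Rational(72, 37), Pow(Pow(-3, 2), 2)), -1) = Pow(Mul(Rational(72, 37), Pow(9, 2)), -1) = Pow(Mul(Rational(72, 37), 81), -1) = Pow(Rational(5832, 37), -1) = Rational(37, 5832)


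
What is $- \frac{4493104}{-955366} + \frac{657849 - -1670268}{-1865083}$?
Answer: $\frac{279809457355}{80992585699} \approx 3.4548$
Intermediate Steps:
$- \frac{4493104}{-955366} + \frac{657849 - -1670268}{-1865083} = \left(-4493104\right) \left(- \frac{1}{955366}\right) + \left(657849 + 1670268\right) \left(- \frac{1}{1865083}\right) = \frac{2246552}{477683} + 2328117 \left(- \frac{1}{1865083}\right) = \frac{2246552}{477683} - \frac{211647}{169553} = \frac{279809457355}{80992585699}$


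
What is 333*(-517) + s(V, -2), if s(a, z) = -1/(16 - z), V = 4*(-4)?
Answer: -3098899/18 ≈ -1.7216e+5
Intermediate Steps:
V = -16
333*(-517) + s(V, -2) = 333*(-517) + 1/(-16 - 2) = -172161 + 1/(-18) = -172161 - 1/18 = -3098899/18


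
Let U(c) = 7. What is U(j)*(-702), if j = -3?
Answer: -4914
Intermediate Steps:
U(j)*(-702) = 7*(-702) = -4914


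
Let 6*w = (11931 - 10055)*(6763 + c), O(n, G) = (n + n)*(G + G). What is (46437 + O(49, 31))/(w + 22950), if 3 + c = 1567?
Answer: 157539/7879576 ≈ 0.019993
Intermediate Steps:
c = 1564 (c = -3 + 1567 = 1564)
O(n, G) = 4*G*n (O(n, G) = (2*n)*(2*G) = 4*G*n)
w = 7810726/3 (w = ((11931 - 10055)*(6763 + 1564))/6 = (1876*8327)/6 = (⅙)*15621452 = 7810726/3 ≈ 2.6036e+6)
(46437 + O(49, 31))/(w + 22950) = (46437 + 4*31*49)/(7810726/3 + 22950) = (46437 + 6076)/(7879576/3) = 52513*(3/7879576) = 157539/7879576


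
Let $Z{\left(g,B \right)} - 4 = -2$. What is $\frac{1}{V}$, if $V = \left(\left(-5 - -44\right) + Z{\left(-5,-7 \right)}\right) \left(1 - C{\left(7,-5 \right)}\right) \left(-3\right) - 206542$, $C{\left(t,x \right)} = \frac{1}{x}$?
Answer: $- \frac{5}{1033448} \approx -4.8382 \cdot 10^{-6}$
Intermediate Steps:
$Z{\left(g,B \right)} = 2$ ($Z{\left(g,B \right)} = 4 - 2 = 2$)
$V = - \frac{1033448}{5}$ ($V = \left(\left(-5 - -44\right) + 2\right) \left(1 - \frac{1}{-5}\right) \left(-3\right) - 206542 = \left(\left(-5 + 44\right) + 2\right) \left(1 - - \frac{1}{5}\right) \left(-3\right) - 206542 = \left(39 + 2\right) \left(1 + \frac{1}{5}\right) \left(-3\right) - 206542 = 41 \cdot \frac{6}{5} \left(-3\right) - 206542 = \frac{246}{5} \left(-3\right) - 206542 = - \frac{738}{5} - 206542 = - \frac{1033448}{5} \approx -2.0669 \cdot 10^{5}$)
$\frac{1}{V} = \frac{1}{- \frac{1033448}{5}} = - \frac{5}{1033448}$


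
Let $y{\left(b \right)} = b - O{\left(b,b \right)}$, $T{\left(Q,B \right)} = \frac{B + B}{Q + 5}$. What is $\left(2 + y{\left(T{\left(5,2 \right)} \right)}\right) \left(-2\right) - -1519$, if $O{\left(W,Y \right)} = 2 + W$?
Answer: $1519$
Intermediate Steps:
$T{\left(Q,B \right)} = \frac{2 B}{5 + Q}$
$y{\left(b \right)} = -2$ ($y{\left(b \right)} = b - \left(2 + b\right) = -2$)
$\left(2 + y{\left(T{\left(5,2 \right)} \right)}\right) \left(-2\right) - -1519 = \left(2 - 2\right) \left(-2\right) - -1519 = 0 \left(-2\right) + 1519 = 0 + 1519 = 1519$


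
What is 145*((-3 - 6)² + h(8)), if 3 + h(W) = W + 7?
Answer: 13485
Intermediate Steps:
h(W) = 4 + W (h(W) = -3 + (W + 7) = -3 + (7 + W) = 4 + W)
145*((-3 - 6)² + h(8)) = 145*((-3 - 6)² + (4 + 8)) = 145*((-9)² + 12) = 145*(81 + 12) = 145*93 = 13485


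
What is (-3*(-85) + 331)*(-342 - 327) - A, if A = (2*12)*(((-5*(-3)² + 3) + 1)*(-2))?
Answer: -394002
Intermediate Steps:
A = 1968 (A = 24*(((-5*9 + 3) + 1)*(-2)) = 24*(((-45 + 3) + 1)*(-2)) = 24*((-42 + 1)*(-2)) = 24*(-41*(-2)) = 24*82 = 1968)
(-3*(-85) + 331)*(-342 - 327) - A = (-3*(-85) + 331)*(-342 - 327) - 1*1968 = (255 + 331)*(-669) - 1968 = 586*(-669) - 1968 = -392034 - 1968 = -394002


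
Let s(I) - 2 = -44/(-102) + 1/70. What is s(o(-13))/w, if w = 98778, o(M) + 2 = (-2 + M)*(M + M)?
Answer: 8731/352637460 ≈ 2.4759e-5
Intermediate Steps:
o(M) = -2 + 2*M*(-2 + M) (o(M) = -2 + (-2 + M)*(M + M) = -2 + (-2 + M)*(2*M) = -2 + 2*M*(-2 + M))
s(I) = 8731/3570 (s(I) = 2 + (-44/(-102) + 1/70) = 2 + (-44*(-1/102) + 1*(1/70)) = 2 + (22/51 + 1/70) = 2 + 1591/3570 = 8731/3570)
s(o(-13))/w = (8731/3570)/98778 = (8731/3570)*(1/98778) = 8731/352637460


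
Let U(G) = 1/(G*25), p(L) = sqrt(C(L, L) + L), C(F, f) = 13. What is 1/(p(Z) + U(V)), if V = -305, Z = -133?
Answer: -7625/6976875001 - 116281250*I*sqrt(30)/6976875001 ≈ -1.0929e-6 - 0.091287*I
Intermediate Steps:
p(L) = sqrt(13 + L)
U(G) = 1/(25*G)
1/(p(Z) + U(V)) = 1/(sqrt(13 - 133) + (1/25)/(-305)) = 1/(sqrt(-120) + (1/25)*(-1/305)) = 1/(2*I*sqrt(30) - 1/7625) = 1/(-1/7625 + 2*I*sqrt(30))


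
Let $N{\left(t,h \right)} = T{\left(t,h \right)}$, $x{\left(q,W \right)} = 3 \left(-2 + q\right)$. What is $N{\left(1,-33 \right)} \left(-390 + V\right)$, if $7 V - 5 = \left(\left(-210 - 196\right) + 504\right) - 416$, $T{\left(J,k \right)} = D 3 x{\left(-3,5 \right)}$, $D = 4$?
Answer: $\frac{547740}{7} \approx 78249.0$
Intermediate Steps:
$x{\left(q,W \right)} = -6 + 3 q$
$T{\left(J,k \right)} = -180$ ($T{\left(J,k \right)} = 4 \cdot 3 \left(-6 + 3 \left(-3\right)\right) = 12 \left(-6 - 9\right) = 12 \left(-15\right) = -180$)
$N{\left(t,h \right)} = -180$
$V = - \frac{313}{7}$ ($V = \frac{5}{7} + \frac{\left(\left(-210 - 196\right) + 504\right) - 416}{7} = \frac{5}{7} + \frac{\left(-406 + 504\right) - 416}{7} = \frac{5}{7} + \frac{98 - 416}{7} = \frac{5}{7} + \frac{1}{7} \left(-318\right) = \frac{5}{7} - \frac{318}{7} = - \frac{313}{7} \approx -44.714$)
$N{\left(1,-33 \right)} \left(-390 + V\right) = - 180 \left(-390 - \frac{313}{7}\right) = \left(-180\right) \left(- \frac{3043}{7}\right) = \frac{547740}{7}$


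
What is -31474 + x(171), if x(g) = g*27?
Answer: -26857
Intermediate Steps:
x(g) = 27*g
-31474 + x(171) = -31474 + 27*171 = -31474 + 4617 = -26857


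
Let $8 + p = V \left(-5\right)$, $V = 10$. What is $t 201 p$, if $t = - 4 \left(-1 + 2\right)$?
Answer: $46632$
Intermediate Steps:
$t = -4$ ($t = \left(-4\right) 1 = -4$)
$p = -58$ ($p = -8 + 10 \left(-5\right) = -8 - 50 = -58$)
$t 201 p = \left(-4\right) 201 \left(-58\right) = \left(-804\right) \left(-58\right) = 46632$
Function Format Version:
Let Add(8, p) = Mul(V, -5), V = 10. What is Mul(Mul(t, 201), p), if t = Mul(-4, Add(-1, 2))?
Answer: 46632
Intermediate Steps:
t = -4 (t = Mul(-4, 1) = -4)
p = -58 (p = Add(-8, Mul(10, -5)) = Add(-8, -50) = -58)
Mul(Mul(t, 201), p) = Mul(Mul(-4, 201), -58) = Mul(-804, -58) = 46632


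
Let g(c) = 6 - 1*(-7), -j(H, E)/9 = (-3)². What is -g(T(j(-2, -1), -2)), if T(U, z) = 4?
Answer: -13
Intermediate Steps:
j(H, E) = -81 (j(H, E) = -9*(-3)² = -9*9 = -81)
g(c) = 13 (g(c) = 6 + 7 = 13)
-g(T(j(-2, -1), -2)) = -1*13 = -13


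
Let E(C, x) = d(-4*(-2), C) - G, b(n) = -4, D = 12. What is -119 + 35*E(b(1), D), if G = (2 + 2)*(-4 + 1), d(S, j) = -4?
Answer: 161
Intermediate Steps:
G = -12 (G = 4*(-3) = -12)
E(C, x) = 8 (E(C, x) = -4 - 1*(-12) = -4 + 12 = 8)
-119 + 35*E(b(1), D) = -119 + 35*8 = -119 + 280 = 161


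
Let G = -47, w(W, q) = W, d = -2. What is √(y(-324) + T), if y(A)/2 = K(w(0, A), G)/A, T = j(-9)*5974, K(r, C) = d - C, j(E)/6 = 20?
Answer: √25807670/6 ≈ 846.69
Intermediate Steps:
j(E) = 120 (j(E) = 6*20 = 120)
K(r, C) = -2 - C
T = 716880 (T = 120*5974 = 716880)
y(A) = 90/A (y(A) = 2*((-2 - 1*(-47))/A) = 2*((-2 + 47)/A) = 2*(45/A) = 90/A)
√(y(-324) + T) = √(90/(-324) + 716880) = √(90*(-1/324) + 716880) = √(-5/18 + 716880) = √(12903835/18) = √25807670/6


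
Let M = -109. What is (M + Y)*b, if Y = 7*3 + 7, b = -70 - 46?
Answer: 9396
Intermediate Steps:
b = -116
Y = 28 (Y = 21 + 7 = 28)
(M + Y)*b = (-109 + 28)*(-116) = -81*(-116) = 9396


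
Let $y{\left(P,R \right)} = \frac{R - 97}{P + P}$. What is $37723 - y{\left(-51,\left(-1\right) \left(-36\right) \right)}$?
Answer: $\frac{3847685}{102} \approx 37722.0$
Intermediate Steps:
$y{\left(P,R \right)} = \frac{-97 + R}{2 P}$
$37723 - y{\left(-51,\left(-1\right) \left(-36\right) \right)} = 37723 - \frac{-97 - -36}{2 \left(-51\right)} = 37723 - \frac{1}{2} \left(- \frac{1}{51}\right) \left(-97 + 36\right) = 37723 - \frac{1}{2} \left(- \frac{1}{51}\right) \left(-61\right) = 37723 - \frac{61}{102} = \frac{3847685}{102}$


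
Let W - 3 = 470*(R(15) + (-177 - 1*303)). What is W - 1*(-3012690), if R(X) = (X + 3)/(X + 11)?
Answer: 36236439/13 ≈ 2.7874e+6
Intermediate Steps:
R(X) = (3 + X)/(11 + X)
W = -2928531/13 (W = 3 + 470*((3 + 15)/(11 + 15) + (-177 - 1*303)) = 3 + 470*(18/26 + (-177 - 303)) = 3 + 470*((1/26)*18 - 480) = 3 + 470*(9/13 - 480) = 3 + 470*(-6231/13) = 3 - 2928570/13 = -2928531/13 ≈ -2.2527e+5)
W - 1*(-3012690) = -2928531/13 - 1*(-3012690) = -2928531/13 + 3012690 = 36236439/13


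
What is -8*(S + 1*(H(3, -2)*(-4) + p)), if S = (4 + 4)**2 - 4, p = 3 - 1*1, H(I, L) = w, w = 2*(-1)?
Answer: -560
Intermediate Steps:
w = -2
H(I, L) = -2
p = 2 (p = 3 - 1 = 2)
S = 60 (S = 8**2 - 4 = 64 - 4 = 60)
-8*(S + 1*(H(3, -2)*(-4) + p)) = -8*(60 + 1*(-2*(-4) + 2)) = -8*(60 + 1*(8 + 2)) = -8*(60 + 1*10) = -8*(60 + 10) = -8*70 = -560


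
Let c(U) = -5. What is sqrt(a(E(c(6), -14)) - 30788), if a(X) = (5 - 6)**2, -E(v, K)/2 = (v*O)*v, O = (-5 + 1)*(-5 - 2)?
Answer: I*sqrt(30787) ≈ 175.46*I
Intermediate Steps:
O = 28 (O = -4*(-7) = 28)
E(v, K) = -56*v**2 (E(v, K) = -2*v*28*v = -2*28*v*v = -56*v**2)
a(X) = 1 (a(X) = (-1)**2 = 1)
sqrt(a(E(c(6), -14)) - 30788) = sqrt(1 - 30788) = sqrt(-30787) = I*sqrt(30787)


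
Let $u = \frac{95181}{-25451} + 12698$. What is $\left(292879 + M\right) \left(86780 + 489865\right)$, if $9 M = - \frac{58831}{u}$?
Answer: $\frac{163692771812869417790}{969244851} \approx 1.6889 \cdot 10^{11}$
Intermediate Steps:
$u = \frac{323081617}{25451}$ ($u = 95181 \left(- \frac{1}{25451}\right) + 12698 = - \frac{95181}{25451} + 12698 = \frac{323081617}{25451} \approx 12694.0$)
$M = - \frac{1497307781}{2907734553}$ ($M = \frac{\left(-58831\right) \frac{1}{\frac{323081617}{25451}}}{9} = \frac{\left(-58831\right) \frac{25451}{323081617}}{9} = \frac{1}{9} \left(- \frac{1497307781}{323081617}\right) = - \frac{1497307781}{2907734553} \approx -0.51494$)
$\left(292879 + M\right) \left(86780 + 489865\right) = \left(292879 - \frac{1497307781}{2907734553}\right) \left(86780 + 489865\right) = \frac{851612890840306}{2907734553} \cdot 576645 = \frac{163692771812869417790}{969244851}$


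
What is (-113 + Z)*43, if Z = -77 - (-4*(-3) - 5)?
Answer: -8471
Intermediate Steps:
Z = -84 (Z = -77 - (12 - 5) = -77 - 1*7 = -77 - 7 = -84)
(-113 + Z)*43 = (-113 - 84)*43 = -197*43 = -8471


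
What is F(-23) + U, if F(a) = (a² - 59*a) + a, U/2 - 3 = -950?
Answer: -31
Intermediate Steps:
U = -1894 (U = 6 + 2*(-950) = 6 - 1900 = -1894)
F(a) = a² - 58*a
F(-23) + U = -23*(-58 - 23) - 1894 = -23*(-81) - 1894 = 1863 - 1894 = -31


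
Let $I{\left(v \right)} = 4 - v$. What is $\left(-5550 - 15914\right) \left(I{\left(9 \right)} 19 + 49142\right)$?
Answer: $-1052744808$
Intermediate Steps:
$\left(-5550 - 15914\right) \left(I{\left(9 \right)} 19 + 49142\right) = \left(-5550 - 15914\right) \left(\left(4 - 9\right) 19 + 49142\right) = - 21464 \left(\left(4 - 9\right) 19 + 49142\right) = - 21464 \left(\left(-5\right) 19 + 49142\right) = - 21464 \left(-95 + 49142\right) = \left(-21464\right) 49047 = -1052744808$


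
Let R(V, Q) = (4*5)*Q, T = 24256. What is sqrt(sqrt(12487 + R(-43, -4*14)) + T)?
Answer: sqrt(24256 + 3*sqrt(1263)) ≈ 156.09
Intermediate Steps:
R(V, Q) = 20*Q
sqrt(sqrt(12487 + R(-43, -4*14)) + T) = sqrt(sqrt(12487 + 20*(-4*14)) + 24256) = sqrt(sqrt(12487 + 20*(-56)) + 24256) = sqrt(sqrt(12487 - 1120) + 24256) = sqrt(sqrt(11367) + 24256) = sqrt(3*sqrt(1263) + 24256) = sqrt(24256 + 3*sqrt(1263))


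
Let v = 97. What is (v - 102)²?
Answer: 25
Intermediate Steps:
(v - 102)² = (97 - 102)² = (-5)² = 25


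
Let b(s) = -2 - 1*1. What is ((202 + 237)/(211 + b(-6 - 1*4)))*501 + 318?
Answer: 286083/208 ≈ 1375.4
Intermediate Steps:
b(s) = -3 (b(s) = -2 - 1 = -3)
((202 + 237)/(211 + b(-6 - 1*4)))*501 + 318 = ((202 + 237)/(211 - 3))*501 + 318 = (439/208)*501 + 318 = 219939/208 + 318 = 286083/208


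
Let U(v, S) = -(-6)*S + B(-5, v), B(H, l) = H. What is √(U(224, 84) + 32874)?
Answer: √33373 ≈ 182.68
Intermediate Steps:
U(v, S) = -5 + 6*S (U(v, S) = -(-6)*S - 5 = 6*S - 5 = -5 + 6*S)
√(U(224, 84) + 32874) = √((-5 + 6*84) + 32874) = √((-5 + 504) + 32874) = √(499 + 32874) = √33373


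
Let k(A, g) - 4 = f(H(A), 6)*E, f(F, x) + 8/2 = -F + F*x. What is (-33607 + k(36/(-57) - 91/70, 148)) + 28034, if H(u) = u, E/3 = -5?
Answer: -203837/38 ≈ -5364.1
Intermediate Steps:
E = -15 (E = 3*(-5) = -15)
f(F, x) = -4 - F + F*x (f(F, x) = -4 + (-F + F*x) = -4 - F + F*x)
k(A, g) = 64 - 75*A (k(A, g) = 4 + (-4 - A + A*6)*(-15) = 4 + (-4 - A + 6*A)*(-15) = 4 + (-4 + 5*A)*(-15) = 4 + (60 - 75*A) = 64 - 75*A)
(-33607 + k(36/(-57) - 91/70, 148)) + 28034 = (-33607 + (64 - 75*(36/(-57) - 91/70))) + 28034 = (-33607 + (64 - 75*(36*(-1/57) - 91*1/70))) + 28034 = (-33607 + (64 - 75*(-12/19 - 13/10))) + 28034 = (-33607 + (64 - 75*(-367/190))) + 28034 = (-33607 + (64 + 5505/38)) + 28034 = (-33607 + 7937/38) + 28034 = -1269129/38 + 28034 = -203837/38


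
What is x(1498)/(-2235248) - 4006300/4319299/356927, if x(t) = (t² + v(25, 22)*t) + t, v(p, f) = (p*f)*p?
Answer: -17608240569118384873/1723012347818164952 ≈ -10.219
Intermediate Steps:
v(p, f) = f*p² (v(p, f) = (f*p)*p = f*p²)
x(t) = t² + 13751*t (x(t) = (t² + (22*25²)*t) + t = (t² + (22*625)*t) + t = (t² + 13750*t) + t = t² + 13751*t)
x(1498)/(-2235248) - 4006300/4319299/356927 = (1498*(13751 + 1498))/(-2235248) - 4006300/4319299/356927 = (1498*15249)*(-1/2235248) - 4006300*1/4319299*(1/356927) = 22843002*(-1/2235248) - 4006300/4319299*1/356927 = -11421501/1117624 - 4006300/1541674434173 = -17608240569118384873/1723012347818164952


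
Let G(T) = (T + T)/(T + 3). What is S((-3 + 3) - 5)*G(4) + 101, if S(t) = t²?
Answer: 907/7 ≈ 129.57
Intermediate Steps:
G(T) = 2*T/(3 + T) (G(T) = (2*T)/(3 + T) = 2*T/(3 + T))
S((-3 + 3) - 5)*G(4) + 101 = ((-3 + 3) - 5)²*(2*4/(3 + 4)) + 101 = (0 - 5)²*(2*4/7) + 101 = (-5)²*(2*4*(⅐)) + 101 = 25*(8/7) + 101 = 200/7 + 101 = 907/7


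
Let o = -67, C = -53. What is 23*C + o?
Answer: -1286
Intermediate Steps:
23*C + o = 23*(-53) - 67 = -1219 - 67 = -1286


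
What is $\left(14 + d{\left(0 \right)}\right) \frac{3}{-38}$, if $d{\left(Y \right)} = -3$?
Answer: $- \frac{33}{38} \approx -0.86842$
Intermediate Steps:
$\left(14 + d{\left(0 \right)}\right) \frac{3}{-38} = \left(14 - 3\right) \frac{3}{-38} = 11 \cdot 3 \left(- \frac{1}{38}\right) = 11 \left(- \frac{3}{38}\right) = - \frac{33}{38}$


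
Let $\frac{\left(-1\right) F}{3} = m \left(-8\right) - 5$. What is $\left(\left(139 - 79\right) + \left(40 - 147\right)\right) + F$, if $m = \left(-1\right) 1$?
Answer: $-56$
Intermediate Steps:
$m = -1$
$F = -9$ ($F = - 3 \left(\left(-1\right) \left(-8\right) - 5\right) = - 3 \left(8 - 5\right) = \left(-3\right) 3 = -9$)
$\left(\left(139 - 79\right) + \left(40 - 147\right)\right) + F = \left(\left(139 - 79\right) + \left(40 - 147\right)\right) - 9 = \left(60 - 107\right) - 9 = -47 - 9 = -56$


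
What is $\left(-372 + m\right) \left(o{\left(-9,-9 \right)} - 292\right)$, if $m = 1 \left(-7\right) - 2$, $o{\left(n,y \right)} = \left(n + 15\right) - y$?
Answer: $105537$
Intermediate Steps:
$o{\left(n,y \right)} = 15 + n - y$ ($o{\left(n,y \right)} = \left(15 + n\right) - y = 15 + n - y$)
$m = -9$ ($m = -7 - 2 = -9$)
$\left(-372 + m\right) \left(o{\left(-9,-9 \right)} - 292\right) = \left(-372 - 9\right) \left(\left(15 - 9 - -9\right) - 292\right) = - 381 \left(\left(15 - 9 + 9\right) - 292\right) = - 381 \left(15 - 292\right) = \left(-381\right) \left(-277\right) = 105537$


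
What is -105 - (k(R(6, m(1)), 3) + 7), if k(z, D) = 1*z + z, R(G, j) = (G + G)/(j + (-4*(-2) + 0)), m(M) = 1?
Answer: -344/3 ≈ -114.67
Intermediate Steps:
R(G, j) = 2*G/(8 + j) (R(G, j) = (2*G)/(j + (8 + 0)) = (2*G)/(j + 8) = (2*G)/(8 + j) = 2*G/(8 + j))
k(z, D) = 2*z (k(z, D) = z + z = 2*z)
-105 - (k(R(6, m(1)), 3) + 7) = -105 - (2*(2*6/(8 + 1)) + 7) = -105 - (2*(2*6/9) + 7) = -105 - (2*(2*6*(⅑)) + 7) = -105 - (2*(4/3) + 7) = -105 - (8/3 + 7) = -105 - 1*29/3 = -105 - 29/3 = -344/3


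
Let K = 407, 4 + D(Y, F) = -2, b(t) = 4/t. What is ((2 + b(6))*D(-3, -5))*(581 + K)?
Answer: -15808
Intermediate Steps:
D(Y, F) = -6 (D(Y, F) = -4 - 2 = -6)
((2 + b(6))*D(-3, -5))*(581 + K) = ((2 + 4/6)*(-6))*(581 + 407) = ((2 + 4*(1/6))*(-6))*988 = ((2 + 2/3)*(-6))*988 = ((8/3)*(-6))*988 = -16*988 = -15808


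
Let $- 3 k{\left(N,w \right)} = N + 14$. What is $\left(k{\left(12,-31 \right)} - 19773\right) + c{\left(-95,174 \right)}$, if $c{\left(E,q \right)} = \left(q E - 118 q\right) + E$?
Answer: $- \frac{170816}{3} \approx -56939.0$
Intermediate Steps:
$c{\left(E,q \right)} = E - 118 q + E q$ ($c{\left(E,q \right)} = \left(E q - 118 q\right) + E = \left(- 118 q + E q\right) + E = E - 118 q + E q$)
$k{\left(N,w \right)} = - \frac{14}{3} - \frac{N}{3}$ ($k{\left(N,w \right)} = - \frac{N + 14}{3} = - \frac{14 + N}{3} = - \frac{14}{3} - \frac{N}{3}$)
$\left(k{\left(12,-31 \right)} - 19773\right) + c{\left(-95,174 \right)} = \left(\left(- \frac{14}{3} - 4\right) - 19773\right) - 37157 = \left(- \frac{26}{3} - 19773\right) - 37157 = - \frac{59345}{3} - 37157 = - \frac{170816}{3}$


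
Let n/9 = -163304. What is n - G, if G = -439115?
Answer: -1030621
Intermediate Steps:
n = -1469736 (n = 9*(-163304) = -1469736)
n - G = -1469736 - 1*(-439115) = -1469736 + 439115 = -1030621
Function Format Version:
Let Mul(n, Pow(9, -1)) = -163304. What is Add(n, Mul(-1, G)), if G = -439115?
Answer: -1030621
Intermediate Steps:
n = -1469736 (n = Mul(9, -163304) = -1469736)
Add(n, Mul(-1, G)) = Add(-1469736, Mul(-1, -439115)) = Add(-1469736, 439115) = -1030621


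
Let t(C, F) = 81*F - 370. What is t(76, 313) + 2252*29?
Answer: 90291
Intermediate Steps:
t(C, F) = -370 + 81*F
t(76, 313) + 2252*29 = (-370 + 81*313) + 2252*29 = (-370 + 25353) + 65308 = 24983 + 65308 = 90291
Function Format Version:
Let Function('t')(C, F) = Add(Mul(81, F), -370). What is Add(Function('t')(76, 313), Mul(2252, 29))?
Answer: 90291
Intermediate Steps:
Function('t')(C, F) = Add(-370, Mul(81, F))
Add(Function('t')(76, 313), Mul(2252, 29)) = Add(Add(-370, Mul(81, 313)), Mul(2252, 29)) = Add(Add(-370, 25353), 65308) = Add(24983, 65308) = 90291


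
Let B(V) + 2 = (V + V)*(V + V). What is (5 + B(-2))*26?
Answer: 494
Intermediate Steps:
B(V) = -2 + 4*V² (B(V) = -2 + (V + V)*(V + V) = -2 + (2*V)*(2*V) = -2 + 4*V²)
(5 + B(-2))*26 = (5 + (-2 + 4*(-2)²))*26 = (5 + (-2 + 4*4))*26 = (5 + (-2 + 16))*26 = (5 + 14)*26 = 19*26 = 494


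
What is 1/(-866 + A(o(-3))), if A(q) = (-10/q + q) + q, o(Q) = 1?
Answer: -1/874 ≈ -0.0011442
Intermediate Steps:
A(q) = -10/q + 2*q (A(q) = (q - 10/q) + q = -10/q + 2*q)
1/(-866 + A(o(-3))) = 1/(-866 + (-10/1 + 2*1)) = 1/(-866 + (-10*1 + 2)) = 1/(-866 + (-10 + 2)) = 1/(-866 - 8) = 1/(-874) = -1/874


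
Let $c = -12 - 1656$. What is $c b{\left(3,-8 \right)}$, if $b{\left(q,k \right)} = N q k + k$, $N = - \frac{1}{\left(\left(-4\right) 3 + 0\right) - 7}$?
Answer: $\frac{293568}{19} \approx 15451.0$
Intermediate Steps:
$c = -1668$ ($c = -12 - 1656 = -1668$)
$N = \frac{1}{19}$ ($N = - \frac{1}{\left(-12 + 0\right) - 7} = - \frac{1}{-12 - 7} = - \frac{1}{-19} = \left(-1\right) \left(- \frac{1}{19}\right) = \frac{1}{19} \approx 0.052632$)
$b{\left(q,k \right)} = k + \frac{k q}{19}$ ($b{\left(q,k \right)} = \frac{q}{19} k + k = \frac{k q}{19} + k = k + \frac{k q}{19}$)
$c b{\left(3,-8 \right)} = - 1668 \cdot \frac{1}{19} \left(-8\right) \left(19 + 3\right) = - 1668 \cdot \frac{1}{19} \left(-8\right) 22 = \left(-1668\right) \left(- \frac{176}{19}\right) = \frac{293568}{19}$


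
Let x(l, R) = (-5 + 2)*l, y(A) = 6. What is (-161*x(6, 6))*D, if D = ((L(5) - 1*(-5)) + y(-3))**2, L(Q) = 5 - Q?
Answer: 350658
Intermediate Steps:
x(l, R) = -3*l
D = 121 (D = (((5 - 1*5) - 1*(-5)) + 6)**2 = (((5 - 5) + 5) + 6)**2 = ((0 + 5) + 6)**2 = (5 + 6)**2 = 11**2 = 121)
(-161*x(6, 6))*D = -(-483)*6*121 = -161*(-18)*121 = 2898*121 = 350658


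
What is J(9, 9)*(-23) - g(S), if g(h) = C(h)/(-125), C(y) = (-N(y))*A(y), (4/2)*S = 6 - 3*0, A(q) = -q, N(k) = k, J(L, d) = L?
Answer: -25866/125 ≈ -206.93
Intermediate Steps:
S = 3 (S = (6 - 3*0)/2 = (6 + 0)/2 = (½)*6 = 3)
C(y) = y² (C(y) = (-y)*(-y) = y²)
g(h) = -h²/125 (g(h) = h²/(-125) = h²*(-1/125) = -h²/125)
J(9, 9)*(-23) - g(S) = 9*(-23) - (-1)*3²/125 = -207 - (-1)*9/125 = -207 - 1*(-9/125) = -207 + 9/125 = -25866/125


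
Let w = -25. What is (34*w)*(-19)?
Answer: 16150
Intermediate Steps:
(34*w)*(-19) = (34*(-25))*(-19) = -850*(-19) = 16150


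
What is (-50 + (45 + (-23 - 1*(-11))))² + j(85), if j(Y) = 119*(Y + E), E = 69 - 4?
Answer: 18139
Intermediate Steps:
E = 65
j(Y) = 7735 + 119*Y (j(Y) = 119*(Y + 65) = 119*(65 + Y) = 7735 + 119*Y)
(-50 + (45 + (-23 - 1*(-11))))² + j(85) = (-50 + (45 + (-23 - 1*(-11))))² + (7735 + 119*85) = (-50 + (45 + (-23 + 11)))² + (7735 + 10115) = (-50 + (45 - 12))² + 17850 = (-50 + 33)² + 17850 = (-17)² + 17850 = 289 + 17850 = 18139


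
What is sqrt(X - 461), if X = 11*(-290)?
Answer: I*sqrt(3651) ≈ 60.424*I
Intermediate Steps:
X = -3190
sqrt(X - 461) = sqrt(-3190 - 461) = sqrt(-3651) = I*sqrt(3651)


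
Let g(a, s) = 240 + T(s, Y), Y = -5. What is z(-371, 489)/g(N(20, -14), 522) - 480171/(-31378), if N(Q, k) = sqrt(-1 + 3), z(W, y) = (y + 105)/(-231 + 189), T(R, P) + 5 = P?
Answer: 192492222/12629645 ≈ 15.241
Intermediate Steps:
T(R, P) = -5 + P
z(W, y) = -5/2 - y/42 (z(W, y) = (105 + y)/(-42) = (105 + y)*(-1/42) = -5/2 - y/42)
N(Q, k) = sqrt(2)
g(a, s) = 230 (g(a, s) = 240 + (-5 - 5) = 240 - 10 = 230)
z(-371, 489)/g(N(20, -14), 522) - 480171/(-31378) = (-5/2 - 1/42*489)/230 - 480171/(-31378) = (-5/2 - 163/14)*(1/230) - 480171*(-1/31378) = -99/7*1/230 + 480171/31378 = -99/1610 + 480171/31378 = 192492222/12629645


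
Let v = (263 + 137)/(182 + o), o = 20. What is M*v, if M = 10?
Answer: 2000/101 ≈ 19.802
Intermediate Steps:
v = 200/101 (v = (263 + 137)/(182 + 20) = 400/202 = 400*(1/202) = 200/101 ≈ 1.9802)
M*v = 10*(200/101) = 2000/101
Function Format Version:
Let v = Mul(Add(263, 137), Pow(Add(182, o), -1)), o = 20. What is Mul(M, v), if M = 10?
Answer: Rational(2000, 101) ≈ 19.802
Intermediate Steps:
v = Rational(200, 101) (v = Mul(Add(263, 137), Pow(Add(182, 20), -1)) = Mul(400, Pow(202, -1)) = Mul(400, Rational(1, 202)) = Rational(200, 101) ≈ 1.9802)
Mul(M, v) = Mul(10, Rational(200, 101)) = Rational(2000, 101)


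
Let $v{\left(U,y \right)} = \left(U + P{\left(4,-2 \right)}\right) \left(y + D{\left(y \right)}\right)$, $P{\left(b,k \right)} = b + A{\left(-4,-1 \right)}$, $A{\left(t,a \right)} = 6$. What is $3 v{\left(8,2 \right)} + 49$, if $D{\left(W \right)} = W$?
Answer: $265$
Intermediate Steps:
$P{\left(b,k \right)} = 6 + b$ ($P{\left(b,k \right)} = b + 6 = 6 + b$)
$v{\left(U,y \right)} = 2 y \left(10 + U\right)$ ($v{\left(U,y \right)} = \left(U + \left(6 + 4\right)\right) \left(y + y\right) = \left(U + 10\right) 2 y = \left(10 + U\right) 2 y = 2 y \left(10 + U\right)$)
$3 v{\left(8,2 \right)} + 49 = 3 \cdot 2 \cdot 2 \left(10 + 8\right) + 49 = 3 \cdot 2 \cdot 2 \cdot 18 + 49 = 3 \cdot 72 + 49 = 216 + 49 = 265$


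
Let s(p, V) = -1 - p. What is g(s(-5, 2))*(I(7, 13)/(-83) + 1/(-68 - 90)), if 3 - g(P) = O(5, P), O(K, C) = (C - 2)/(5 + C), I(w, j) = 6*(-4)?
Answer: 92725/118026 ≈ 0.78563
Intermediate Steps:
I(w, j) = -24
O(K, C) = (-2 + C)/(5 + C)
g(P) = 3 - (-2 + P)/(5 + P)
g(s(-5, 2))*(I(7, 13)/(-83) + 1/(-68 - 90)) = ((17 + 2*(-1 - 1*(-5)))/(5 + (-1 - 1*(-5))))*(-24/(-83) + 1/(-68 - 90)) = ((17 + 2*(-1 + 5))/(5 + (-1 + 5)))*(-24*(-1/83) + 1/(-158)) = ((17 + 2*4)/(5 + 4))*(24/83 - 1/158) = ((17 + 8)/9)*(3709/13114) = ((1/9)*25)*(3709/13114) = (25/9)*(3709/13114) = 92725/118026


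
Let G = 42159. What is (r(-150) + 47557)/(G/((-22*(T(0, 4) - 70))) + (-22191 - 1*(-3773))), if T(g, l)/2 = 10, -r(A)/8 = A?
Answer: -53632700/20217641 ≈ -2.6528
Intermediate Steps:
r(A) = -8*A
T(g, l) = 20 (T(g, l) = 2*10 = 20)
(r(-150) + 47557)/(G/((-22*(T(0, 4) - 70))) + (-22191 - 1*(-3773))) = (-8*(-150) + 47557)/(42159/((-22*(20 - 70))) + (-22191 - 1*(-3773))) = (1200 + 47557)/(42159/((-22*(-50))) + (-22191 + 3773)) = 48757/(42159/1100 - 18418) = 48757/(-20217641/1100) = 48757*(-1100/20217641) = -53632700/20217641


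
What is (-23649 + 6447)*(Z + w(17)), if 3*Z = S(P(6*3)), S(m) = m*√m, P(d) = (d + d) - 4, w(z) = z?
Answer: -292434 - 733952*√2 ≈ -1.3304e+6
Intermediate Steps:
P(d) = -4 + 2*d (P(d) = 2*d - 4 = -4 + 2*d)
S(m) = m^(3/2)
Z = 128*√2/3 (Z = (-4 + 2*(6*3))^(3/2)/3 = (-4 + 2*18)^(3/2)/3 = (-4 + 36)^(3/2)/3 = 32^(3/2)/3 = (128*√2)/3 = 128*√2/3 ≈ 60.340)
(-23649 + 6447)*(Z + w(17)) = (-23649 + 6447)*(128*√2/3 + 17) = -17202*(17 + 128*√2/3) = -292434 - 733952*√2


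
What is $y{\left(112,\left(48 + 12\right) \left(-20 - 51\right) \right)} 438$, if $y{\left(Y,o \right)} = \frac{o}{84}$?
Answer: $- \frac{155490}{7} \approx -22213.0$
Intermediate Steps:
$y{\left(Y,o \right)} = \frac{o}{84}$ ($y{\left(Y,o \right)} = o \frac{1}{84} = \frac{o}{84}$)
$y{\left(112,\left(48 + 12\right) \left(-20 - 51\right) \right)} 438 = \frac{\left(48 + 12\right) \left(-20 - 51\right)}{84} \cdot 438 = \frac{60 \left(-71\right)}{84} \cdot 438 = \frac{1}{84} \left(-4260\right) 438 = \left(- \frac{355}{7}\right) 438 = - \frac{155490}{7}$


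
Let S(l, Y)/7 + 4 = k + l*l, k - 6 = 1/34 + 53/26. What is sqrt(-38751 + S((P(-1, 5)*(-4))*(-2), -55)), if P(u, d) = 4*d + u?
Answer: sqrt(6007710410)/221 ≈ 350.72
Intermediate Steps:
P(u, d) = u + 4*d
k = 1783/221 (k = 6 + (1/34 + 53/26) = 6 + 457/221 = 1783/221 ≈ 8.0679)
S(l, Y) = 6293/221 + 7*l**2 (S(l, Y) = -28 + 7*(1783/221 + l*l) = -28 + 7*(1783/221 + l**2) = -28 + (12481/221 + 7*l**2) = 6293/221 + 7*l**2)
sqrt(-38751 + S((P(-1, 5)*(-4))*(-2), -55)) = sqrt(-38751 + (6293/221 + 7*(((-1 + 4*5)*(-4))*(-2))**2)) = sqrt(-38751 + (6293/221 + 7*(((-1 + 20)*(-4))*(-2))**2)) = sqrt(-38751 + (6293/221 + 7*((19*(-4))*(-2))**2)) = sqrt(-38751 + (6293/221 + 7*(-76*(-2))**2)) = sqrt(-38751 + (6293/221 + 7*152**2)) = sqrt(-38751 + (6293/221 + 7*23104)) = sqrt(-38751 + (6293/221 + 161728)) = sqrt(-38751 + 35748181/221) = sqrt(27184210/221) = sqrt(6007710410)/221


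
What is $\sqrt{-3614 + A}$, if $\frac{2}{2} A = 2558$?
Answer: $4 i \sqrt{66} \approx 32.496 i$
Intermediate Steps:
$A = 2558$
$\sqrt{-3614 + A} = \sqrt{-3614 + 2558} = \sqrt{-1056} = 4 i \sqrt{66}$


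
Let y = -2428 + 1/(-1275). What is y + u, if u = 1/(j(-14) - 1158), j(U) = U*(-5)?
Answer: -198124939/81600 ≈ -2428.0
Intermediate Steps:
j(U) = -5*U
y = -3095701/1275 (y = -2428 - 1/1275 = -3095701/1275 ≈ -2428.0)
u = -1/1088 (u = 1/(-5*(-14) - 1158) = 1/(70 - 1158) = 1/(-1088) = -1/1088 ≈ -0.00091912)
y + u = -3095701/1275 - 1/1088 = -198124939/81600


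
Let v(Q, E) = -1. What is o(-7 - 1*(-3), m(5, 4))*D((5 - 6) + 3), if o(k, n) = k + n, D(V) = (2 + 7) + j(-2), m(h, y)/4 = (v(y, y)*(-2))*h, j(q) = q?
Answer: 252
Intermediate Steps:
m(h, y) = 8*h (m(h, y) = 4*((-1*(-2))*h) = 4*(2*h) = 8*h)
D(V) = 7 (D(V) = (2 + 7) - 2 = 9 - 2 = 7)
o(-7 - 1*(-3), m(5, 4))*D((5 - 6) + 3) = ((-7 - 1*(-3)) + 8*5)*7 = ((-7 + 3) + 40)*7 = (-4 + 40)*7 = 36*7 = 252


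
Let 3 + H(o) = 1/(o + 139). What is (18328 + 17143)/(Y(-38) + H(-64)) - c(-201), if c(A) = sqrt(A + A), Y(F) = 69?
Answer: 2660325/4951 - I*sqrt(402) ≈ 537.33 - 20.05*I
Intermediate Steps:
H(o) = -3 + 1/(139 + o) (H(o) = -3 + 1/(o + 139) = -3 + 1/(139 + o))
c(A) = sqrt(2)*sqrt(A) (c(A) = sqrt(2*A) = sqrt(2)*sqrt(A))
(18328 + 17143)/(Y(-38) + H(-64)) - c(-201) = (18328 + 17143)/(69 + (-416 - 3*(-64))/(139 - 64)) - sqrt(2)*sqrt(-201) = 35471/(69 + (-416 + 192)/75) - sqrt(2)*I*sqrt(201) = 35471/(69 + (1/75)*(-224)) - I*sqrt(402) = 35471/(69 - 224/75) - I*sqrt(402) = 35471/(4951/75) - I*sqrt(402) = 35471*(75/4951) - I*sqrt(402) = 2660325/4951 - I*sqrt(402)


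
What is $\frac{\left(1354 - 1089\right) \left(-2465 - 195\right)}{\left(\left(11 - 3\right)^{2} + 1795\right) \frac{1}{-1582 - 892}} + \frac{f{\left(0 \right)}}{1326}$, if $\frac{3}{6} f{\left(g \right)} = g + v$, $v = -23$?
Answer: $\frac{88940049311}{94809} \approx 9.381 \cdot 10^{5}$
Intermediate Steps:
$f{\left(g \right)} = -46 + 2 g$ ($f{\left(g \right)} = 2 \left(g - 23\right) = 2 \left(-23 + g\right) = -46 + 2 g$)
$\frac{\left(1354 - 1089\right) \left(-2465 - 195\right)}{\left(\left(11 - 3\right)^{2} + 1795\right) \frac{1}{-1582 - 892}} + \frac{f{\left(0 \right)}}{1326} = \frac{\left(1354 - 1089\right) \left(-2465 - 195\right)}{\left(\left(11 - 3\right)^{2} + 1795\right) \frac{1}{-1582 - 892}} + \frac{-46 + 2 \cdot 0}{1326} = \frac{265 \left(-2660\right)}{\left(8^{2} + 1795\right) \frac{1}{-2474}} + \left(-46 + 0\right) \frac{1}{1326} = - \frac{704900}{\left(64 + 1795\right) \left(- \frac{1}{2474}\right)} - \frac{23}{663} = - \frac{704900}{1859 \left(- \frac{1}{2474}\right)} - \frac{23}{663} = - \frac{704900}{- \frac{1859}{2474}} - \frac{23}{663} = \left(-704900\right) \left(- \frac{2474}{1859}\right) - \frac{23}{663} = \frac{1743922600}{1859} - \frac{23}{663} = \frac{88940049311}{94809}$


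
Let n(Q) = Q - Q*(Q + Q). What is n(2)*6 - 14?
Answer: -50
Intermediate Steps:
n(Q) = Q - 2*Q**2 (n(Q) = Q - Q*2*Q = Q - 2*Q**2)
n(2)*6 - 14 = (2*(1 - 2*2))*6 - 14 = (2*(1 - 4))*6 - 14 = (2*(-3))*6 - 14 = -6*6 - 14 = -36 - 14 = -50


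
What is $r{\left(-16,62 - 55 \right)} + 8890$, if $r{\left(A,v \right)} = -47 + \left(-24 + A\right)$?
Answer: $8803$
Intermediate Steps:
$r{\left(A,v \right)} = -71 + A$
$r{\left(-16,62 - 55 \right)} + 8890 = \left(-71 - 16\right) + 8890 = -87 + 8890 = 8803$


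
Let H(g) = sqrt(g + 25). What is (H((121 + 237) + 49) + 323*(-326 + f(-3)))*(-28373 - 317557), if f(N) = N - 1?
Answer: 36872678700 - 4151160*sqrt(3) ≈ 3.6866e+10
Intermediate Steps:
f(N) = -1 + N
H(g) = sqrt(25 + g)
(H((121 + 237) + 49) + 323*(-326 + f(-3)))*(-28373 - 317557) = (sqrt(25 + ((121 + 237) + 49)) + 323*(-326 + (-1 - 3)))*(-28373 - 317557) = (sqrt(25 + (358 + 49)) + 323*(-326 - 4))*(-345930) = (sqrt(25 + 407) + 323*(-330))*(-345930) = (sqrt(432) - 106590)*(-345930) = (12*sqrt(3) - 106590)*(-345930) = (-106590 + 12*sqrt(3))*(-345930) = 36872678700 - 4151160*sqrt(3)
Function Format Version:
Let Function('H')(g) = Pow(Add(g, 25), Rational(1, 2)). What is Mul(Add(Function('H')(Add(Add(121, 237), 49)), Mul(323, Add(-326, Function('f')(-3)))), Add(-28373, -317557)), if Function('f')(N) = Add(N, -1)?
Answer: Add(36872678700, Mul(-4151160, Pow(3, Rational(1, 2)))) ≈ 3.6866e+10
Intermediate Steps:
Function('f')(N) = Add(-1, N)
Function('H')(g) = Pow(Add(25, g), Rational(1, 2))
Mul(Add(Function('H')(Add(Add(121, 237), 49)), Mul(323, Add(-326, Function('f')(-3)))), Add(-28373, -317557)) = Mul(Add(Pow(Add(25, Add(Add(121, 237), 49)), Rational(1, 2)), Mul(323, Add(-326, Add(-1, -3)))), Add(-28373, -317557)) = Mul(Add(Pow(Add(25, Add(358, 49)), Rational(1, 2)), Mul(323, Add(-326, -4))), -345930) = Mul(Add(Pow(Add(25, 407), Rational(1, 2)), Mul(323, -330)), -345930) = Mul(Add(Pow(432, Rational(1, 2)), -106590), -345930) = Mul(Add(Mul(12, Pow(3, Rational(1, 2))), -106590), -345930) = Mul(Add(-106590, Mul(12, Pow(3, Rational(1, 2)))), -345930) = Add(36872678700, Mul(-4151160, Pow(3, Rational(1, 2))))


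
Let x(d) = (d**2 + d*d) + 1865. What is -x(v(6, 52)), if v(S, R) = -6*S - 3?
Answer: -4907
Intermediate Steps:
v(S, R) = -3 - 6*S
x(d) = 1865 + 2*d**2 (x(d) = (d**2 + d**2) + 1865 = 2*d**2 + 1865 = 1865 + 2*d**2)
-x(v(6, 52)) = -(1865 + 2*(-3 - 6*6)**2) = -(1865 + 2*(-3 - 36)**2) = -(1865 + 2*(-39)**2) = -(1865 + 2*1521) = -(1865 + 3042) = -1*4907 = -4907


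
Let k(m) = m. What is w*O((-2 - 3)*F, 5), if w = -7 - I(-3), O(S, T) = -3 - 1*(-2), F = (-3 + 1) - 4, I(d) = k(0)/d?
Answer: 7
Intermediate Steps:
I(d) = 0 (I(d) = 0/d = 0)
F = -6 (F = -2 - 4 = -6)
O(S, T) = -1 (O(S, T) = -3 + 2 = -1)
w = -7 (w = -7 - 1*0 = -7 + 0 = -7)
w*O((-2 - 3)*F, 5) = -7*(-1) = 7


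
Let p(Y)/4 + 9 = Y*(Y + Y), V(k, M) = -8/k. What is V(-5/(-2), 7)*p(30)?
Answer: -114624/5 ≈ -22925.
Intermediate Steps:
p(Y) = -36 + 8*Y² (p(Y) = -36 + 4*(Y*(Y + Y)) = -36 + 4*(Y*(2*Y)) = -36 + 4*(2*Y²) = -36 + 8*Y²)
V(-5/(-2), 7)*p(30) = (-8/((-5/(-2))))*(-36 + 8*30²) = (-8/((-5*(-½))))*(-36 + 8*900) = (-8/5/2)*(-36 + 7200) = -8*⅖*7164 = -16/5*7164 = -114624/5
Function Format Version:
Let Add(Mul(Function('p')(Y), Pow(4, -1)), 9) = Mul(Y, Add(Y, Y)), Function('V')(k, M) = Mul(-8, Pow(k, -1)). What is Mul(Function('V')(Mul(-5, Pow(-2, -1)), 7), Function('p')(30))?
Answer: Rational(-114624, 5) ≈ -22925.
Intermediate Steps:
Function('p')(Y) = Add(-36, Mul(8, Pow(Y, 2))) (Function('p')(Y) = Add(-36, Mul(4, Mul(Y, Add(Y, Y)))) = Add(-36, Mul(4, Mul(Y, Mul(2, Y)))) = Add(-36, Mul(4, Mul(2, Pow(Y, 2)))) = Add(-36, Mul(8, Pow(Y, 2))))
Mul(Function('V')(Mul(-5, Pow(-2, -1)), 7), Function('p')(30)) = Mul(Mul(-8, Pow(Mul(-5, Pow(-2, -1)), -1)), Add(-36, Mul(8, Pow(30, 2)))) = Mul(Mul(-8, Pow(Mul(-5, Rational(-1, 2)), -1)), Add(-36, Mul(8, 900))) = Mul(Mul(-8, Pow(Rational(5, 2), -1)), Add(-36, 7200)) = Mul(Mul(-8, Rational(2, 5)), 7164) = Mul(Rational(-16, 5), 7164) = Rational(-114624, 5)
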